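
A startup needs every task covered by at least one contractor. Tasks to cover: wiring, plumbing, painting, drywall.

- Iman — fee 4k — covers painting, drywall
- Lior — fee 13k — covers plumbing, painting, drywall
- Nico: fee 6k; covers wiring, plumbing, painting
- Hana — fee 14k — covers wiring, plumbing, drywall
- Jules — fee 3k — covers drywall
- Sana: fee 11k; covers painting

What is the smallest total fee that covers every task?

The greedy cost-per-new-task heuristic would pick Iman and Nico for 10, but a cheaper cover exists.
Choose Nico and Jules: together they cover wiring, plumbing, painting, drywall — every task.
Total fee: 6 + 3 = 9.
No cover costs less than 9.

9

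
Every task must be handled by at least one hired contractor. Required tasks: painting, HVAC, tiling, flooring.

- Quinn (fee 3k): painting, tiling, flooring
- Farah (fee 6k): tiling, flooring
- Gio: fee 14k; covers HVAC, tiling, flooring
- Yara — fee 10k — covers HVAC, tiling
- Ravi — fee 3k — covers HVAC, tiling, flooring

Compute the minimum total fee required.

This is an integer covering problem.
Choose Quinn and Ravi: together they cover painting, HVAC, tiling, flooring — every task.
Total fee: 3 + 3 = 6.
No cover costs less than 6.

6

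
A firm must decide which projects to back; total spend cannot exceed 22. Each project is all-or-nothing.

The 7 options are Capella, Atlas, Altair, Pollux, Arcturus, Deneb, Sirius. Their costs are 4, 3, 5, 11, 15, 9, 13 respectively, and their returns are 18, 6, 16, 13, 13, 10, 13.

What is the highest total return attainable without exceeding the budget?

50

Capella + Altair + Pollux: cost 4 + 5 + 11 = 20 ≤ 22, return 18 + 16 + 13 = 47.
Capella + Atlas + Altair + Deneb: cost 4 + 3 + 5 + 9 = 21 ≤ 22, return 18 + 6 + 16 + 10 = 50.
Capella + Altair + Sirius: cost 4 + 5 + 13 = 22 ≤ 22, return 18 + 16 + 13 = 47.
Best is Capella, Atlas, Altair, and Deneb with total return 50.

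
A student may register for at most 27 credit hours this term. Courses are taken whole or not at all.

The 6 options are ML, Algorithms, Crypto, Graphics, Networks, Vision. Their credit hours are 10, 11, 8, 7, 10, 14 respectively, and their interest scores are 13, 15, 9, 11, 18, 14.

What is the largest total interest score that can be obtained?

Allowing fractional choices, the relaxed optimum would be about 42.6, but courses are indivisible.
ML + Graphics + Networks: credit hours 10 + 7 + 10 = 27 ≤ 27, interest score 13 + 11 + 18 = 42.
Crypto + Graphics + Networks: credit hours 8 + 7 + 10 = 25 ≤ 27, interest score 9 + 11 + 18 = 38.
Best is ML, Graphics, and Networks with total interest score 42.

42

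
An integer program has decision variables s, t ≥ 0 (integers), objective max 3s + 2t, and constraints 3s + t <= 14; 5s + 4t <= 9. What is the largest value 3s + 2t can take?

5

The continuous relaxation peaks at (1.8, 0) with value 5.40; rounding to a feasible lattice point costs some objective.
(s,t)=(1,1): 3·1+1·1=4≤14, 5·1+4·1=9≤9, objective 5.
(s,t)=(0,2): 3·0+1·2=2≤14, 5·0+4·2=8≤9, objective 4.
(s,t)=(1,0): 3·1+1·0=3≤14, 5·1+4·0=5≤9, objective 3.
Maximum is 5 at (s,t)=(1,1).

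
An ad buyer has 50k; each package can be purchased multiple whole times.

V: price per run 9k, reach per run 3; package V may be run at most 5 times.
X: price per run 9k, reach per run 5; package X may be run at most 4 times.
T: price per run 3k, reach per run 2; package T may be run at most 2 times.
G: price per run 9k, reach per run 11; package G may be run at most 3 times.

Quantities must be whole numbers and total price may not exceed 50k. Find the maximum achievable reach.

Take 2×X, 1×T, and 3×G: price 48 ≤ 50, reach 2·5 + 1·2 + 3·11 = 45.
G has the best ratio (11/9) and is taken to its limit of 3; remaining capacity is filled optimally with the others.

45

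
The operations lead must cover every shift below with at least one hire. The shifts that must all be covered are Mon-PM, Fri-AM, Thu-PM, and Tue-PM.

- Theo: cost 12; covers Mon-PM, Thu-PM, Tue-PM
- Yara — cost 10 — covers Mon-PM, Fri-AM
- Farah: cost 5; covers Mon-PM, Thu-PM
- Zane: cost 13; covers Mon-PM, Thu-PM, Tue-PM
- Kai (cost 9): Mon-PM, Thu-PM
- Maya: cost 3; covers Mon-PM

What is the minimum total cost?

22

This is a weighted set-cover instance.
Choose Theo and Yara: together they cover Mon-PM, Fri-AM, Thu-PM, Tue-PM — every shift.
Total cost: 12 + 10 = 22.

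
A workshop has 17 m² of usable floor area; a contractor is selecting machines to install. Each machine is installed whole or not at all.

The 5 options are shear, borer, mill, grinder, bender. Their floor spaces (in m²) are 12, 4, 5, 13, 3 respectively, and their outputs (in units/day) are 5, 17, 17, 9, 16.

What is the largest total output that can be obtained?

50

borer + mill + bender: floor space 4 + 5 + 3 = 12 ≤ 17, output 17 + 17 + 16 = 50.
borer + mill: floor space 4 + 5 = 9 ≤ 17, output 17 + 17 = 34.
borer + bender: floor space 4 + 3 = 7 ≤ 17, output 17 + 16 = 33.
Best is borer, mill, and bender with total output 50.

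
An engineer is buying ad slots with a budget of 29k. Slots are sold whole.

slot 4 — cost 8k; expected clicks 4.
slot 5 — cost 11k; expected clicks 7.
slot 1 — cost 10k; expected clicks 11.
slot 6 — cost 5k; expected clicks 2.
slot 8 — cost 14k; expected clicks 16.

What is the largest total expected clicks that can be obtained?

29

Allowing fractional choices, the relaxed optimum would be about 30.2, but ad slots are indivisible.
slot 5 + slot 8: cost 11 + 14 = 25 ≤ 29, expected clicks 7 + 16 = 23.
slot 1 + slot 8: cost 10 + 14 = 24 ≤ 29, expected clicks 11 + 16 = 27.
slot 1 + slot 6 + slot 8: cost 10 + 5 + 14 = 29 ≤ 29, expected clicks 11 + 2 + 16 = 29.
Best is slot 1, slot 6, and slot 8 with total expected clicks 29.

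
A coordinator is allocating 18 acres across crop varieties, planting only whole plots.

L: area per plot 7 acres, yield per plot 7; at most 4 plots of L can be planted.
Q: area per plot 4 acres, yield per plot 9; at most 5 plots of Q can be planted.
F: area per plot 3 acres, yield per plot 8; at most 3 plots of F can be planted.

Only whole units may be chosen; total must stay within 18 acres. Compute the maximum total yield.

43

F has the best ratio (8/3); taking only F gives at most 3×8 = 24 (stopped by the supply cap of 3).
Mixing does better — 3×Q and 2×F: area 18 ≤ 18, yield 3·9 + 2·8 = 43.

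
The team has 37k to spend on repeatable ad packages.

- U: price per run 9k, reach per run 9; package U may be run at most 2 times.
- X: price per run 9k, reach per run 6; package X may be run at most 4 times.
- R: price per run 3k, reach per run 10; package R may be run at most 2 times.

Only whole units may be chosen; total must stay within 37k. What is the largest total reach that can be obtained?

1×U, 2×X, and 2×R: price 33 ≤ 37, reach 1·9 + 2·6 + 2·10 = 41.
2×U, 1×X, and 2×R: price 33 ≤ 37, reach 2·9 + 1·6 + 2·10 = 44.
Best is 44.

44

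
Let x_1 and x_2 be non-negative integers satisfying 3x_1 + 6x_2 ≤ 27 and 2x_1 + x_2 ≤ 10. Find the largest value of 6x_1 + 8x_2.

(x_1,x_2)=(3,3): 3·3+6·3=27≤27, 2·3+1·3=9≤10, objective 42.
(x_1,x_2)=(4,2): 3·4+6·2=24≤27, 2·4+1·2=10≤10, objective 40.
(x_1,x_2)=(2,3): 3·2+6·3=24≤27, 2·2+1·3=7≤10, objective 36.
(x_1,x_2)=(3,2): 3·3+6·2=21≤27, 2·3+1·2=8≤10, objective 34.
Maximum is 42 at (x_1,x_2)=(3,3).

42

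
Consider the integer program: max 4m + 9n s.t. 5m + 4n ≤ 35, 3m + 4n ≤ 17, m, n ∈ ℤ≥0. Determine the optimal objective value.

36

(m,n)=(0,4): 5·0+4·4=16≤35, 3·0+4·4=16≤17, objective 36.
(m,n)=(1,3): 5·1+4·3=17≤35, 3·1+4·3=15≤17, objective 31.
(m,n)=(0,3): 5·0+4·3=12≤35, 3·0+4·3=12≤17, objective 27.
No feasible integer point exceeds 36.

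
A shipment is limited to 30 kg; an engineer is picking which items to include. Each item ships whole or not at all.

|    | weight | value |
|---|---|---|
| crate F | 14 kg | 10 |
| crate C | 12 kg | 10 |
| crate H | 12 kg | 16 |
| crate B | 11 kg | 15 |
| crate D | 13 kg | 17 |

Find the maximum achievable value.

33

Treat it as a binary knapsack problem.
Allowing fractional choices, the relaxed optimum would be about 40.2, but items are indivisible.
crate H + crate D: weight 12 + 13 = 25 ≤ 30, value 16 + 17 = 33.
crate B + crate D: weight 11 + 13 = 24 ≤ 30, value 15 + 17 = 32.
Best is crate H and crate D with total value 33.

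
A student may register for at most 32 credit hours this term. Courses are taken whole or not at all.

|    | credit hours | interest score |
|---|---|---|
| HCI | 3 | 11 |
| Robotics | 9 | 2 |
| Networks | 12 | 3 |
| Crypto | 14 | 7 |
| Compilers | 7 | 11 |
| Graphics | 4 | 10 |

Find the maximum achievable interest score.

39

Allowing fractional choices, the relaxed optimum would be about 40.0, but courses are indivisible.
HCI + Crypto + Compilers + Graphics: credit hours 3 + 14 + 7 + 4 = 28 ≤ 32, interest score 11 + 7 + 11 + 10 = 39.
HCI + Networks + Compilers + Graphics: credit hours 3 + 12 + 7 + 4 = 26 ≤ 32, interest score 11 + 3 + 11 + 10 = 35.
Best is HCI, Crypto, Compilers, and Graphics with total interest score 39.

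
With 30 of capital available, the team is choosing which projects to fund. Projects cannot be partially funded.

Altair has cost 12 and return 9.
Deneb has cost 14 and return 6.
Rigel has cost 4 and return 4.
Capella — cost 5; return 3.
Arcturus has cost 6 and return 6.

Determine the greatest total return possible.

Allowing fractional choices, the relaxed optimum would be about 23.3, but projects are indivisible.
Altair + Rigel + Arcturus: cost 12 + 4 + 6 = 22 ≤ 30, return 9 + 4 + 6 = 19.
Deneb + Rigel + Capella + Arcturus: cost 14 + 4 + 5 + 6 = 29 ≤ 30, return 6 + 4 + 3 + 6 = 19.
Altair + Rigel + Capella + Arcturus: cost 12 + 4 + 5 + 6 = 27 ≤ 30, return 9 + 4 + 3 + 6 = 22.
Best is Altair, Rigel, Capella, and Arcturus with total return 22.

22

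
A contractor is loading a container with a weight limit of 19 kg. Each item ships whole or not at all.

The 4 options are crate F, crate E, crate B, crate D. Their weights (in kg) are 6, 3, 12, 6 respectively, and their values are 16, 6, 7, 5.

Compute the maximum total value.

This is a 0-1 knapsack instance.
Take crate F, crate E, and crate D: weight 6 + 3 + 6 = 15 ≤ 19, value 16 + 6 + 5 = 27.
No other feasible combination does better.

27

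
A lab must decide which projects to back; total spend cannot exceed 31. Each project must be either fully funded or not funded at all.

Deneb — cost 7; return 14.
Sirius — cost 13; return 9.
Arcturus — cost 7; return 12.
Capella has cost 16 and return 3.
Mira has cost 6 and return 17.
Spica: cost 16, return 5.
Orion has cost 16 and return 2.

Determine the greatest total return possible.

43

Allowing fractional choices, the relaxed optimum would be about 50.6, but projects are indivisible.
Deneb + Sirius + Mira: cost 7 + 13 + 6 = 26 ≤ 31, return 14 + 9 + 17 = 40.
Deneb + Arcturus + Mira: cost 7 + 7 + 6 = 20 ≤ 31, return 14 + 12 + 17 = 43.
Sirius + Arcturus + Mira: cost 13 + 7 + 6 = 26 ≤ 31, return 9 + 12 + 17 = 38.
Best is Deneb, Arcturus, and Mira with total return 43.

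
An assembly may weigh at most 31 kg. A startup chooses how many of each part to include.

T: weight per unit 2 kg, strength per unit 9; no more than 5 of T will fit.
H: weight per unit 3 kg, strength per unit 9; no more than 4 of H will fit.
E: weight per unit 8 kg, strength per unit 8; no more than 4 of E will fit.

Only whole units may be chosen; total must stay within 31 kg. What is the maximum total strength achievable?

89

T has the best ratio (9/2); taking only T gives at most 5×9 = 45 (stopped by the supply cap of 5).
Mixing does better — 5×T, 4×H, and 1×E: weight 30 ≤ 31, strength 5·9 + 4·9 + 1·8 = 89.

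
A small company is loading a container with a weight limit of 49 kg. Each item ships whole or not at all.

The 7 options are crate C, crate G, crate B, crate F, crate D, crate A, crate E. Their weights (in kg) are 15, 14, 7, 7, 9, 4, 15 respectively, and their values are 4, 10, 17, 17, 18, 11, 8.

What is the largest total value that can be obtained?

crate G + crate B + crate F + crate D + crate A: weight 14 + 7 + 7 + 9 + 4 = 41 ≤ 49, value 10 + 17 + 17 + 18 + 11 = 73.
crate B + crate F + crate D + crate A + crate E: weight 7 + 7 + 9 + 4 + 15 = 42 ≤ 49, value 17 + 17 + 18 + 11 + 8 = 71.
crate C + crate B + crate F + crate D + crate A: weight 15 + 7 + 7 + 9 + 4 = 42 ≤ 49, value 4 + 17 + 17 + 18 + 11 = 67.
Best is crate G, crate B, crate F, crate D, and crate A with total value 73.

73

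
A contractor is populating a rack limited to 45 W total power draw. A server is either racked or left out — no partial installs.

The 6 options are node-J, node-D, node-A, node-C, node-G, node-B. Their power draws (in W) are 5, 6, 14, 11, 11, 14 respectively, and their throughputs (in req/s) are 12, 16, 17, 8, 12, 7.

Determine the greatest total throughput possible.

57

node-J + node-D + node-A + node-C: power draw 5 + 6 + 14 + 11 = 36 ≤ 45, throughput 12 + 16 + 17 + 8 = 53.
node-J + node-D + node-A + node-G: power draw 5 + 6 + 14 + 11 = 36 ≤ 45, throughput 12 + 16 + 17 + 12 = 57.
node-D + node-A + node-C + node-G: power draw 6 + 14 + 11 + 11 = 42 ≤ 45, throughput 16 + 17 + 8 + 12 = 53.
Best is node-J, node-D, node-A, and node-G with total throughput 57.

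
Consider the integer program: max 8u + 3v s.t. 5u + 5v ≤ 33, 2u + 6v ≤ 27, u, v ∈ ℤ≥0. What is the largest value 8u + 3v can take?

48

(u,v)=(6,0): 5·6+5·0=30≤33, 2·6+6·0=12≤27, objective 48.
(u,v)=(5,1): 5·5+5·1=30≤33, 2·5+6·1=16≤27, objective 43.
(u,v)=(5,0): 5·5+5·0=25≤33, 2·5+6·0=10≤27, objective 40.
The best lattice point is (6,0), giving 48.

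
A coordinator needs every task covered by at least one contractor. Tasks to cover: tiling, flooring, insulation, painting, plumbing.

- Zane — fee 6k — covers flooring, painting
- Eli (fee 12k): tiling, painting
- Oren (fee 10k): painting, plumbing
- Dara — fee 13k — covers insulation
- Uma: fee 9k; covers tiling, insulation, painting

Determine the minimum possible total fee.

This is a weighted set-cover instance.
Choose Zane, Oren, and Uma: together they cover tiling, flooring, insulation, painting, plumbing — every task.
Total fee: 6 + 10 + 9 = 25.
No cover costs less than 25.

25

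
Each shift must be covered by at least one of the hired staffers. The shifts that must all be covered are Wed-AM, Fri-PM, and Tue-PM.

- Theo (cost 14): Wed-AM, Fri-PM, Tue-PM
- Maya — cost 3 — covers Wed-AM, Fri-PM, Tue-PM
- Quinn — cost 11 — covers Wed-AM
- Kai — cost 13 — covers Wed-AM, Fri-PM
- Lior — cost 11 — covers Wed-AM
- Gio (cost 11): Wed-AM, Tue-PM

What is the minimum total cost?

3

Maya alone covers Wed-AM, Fri-PM, Tue-PM — every shift.
Total cost: 3.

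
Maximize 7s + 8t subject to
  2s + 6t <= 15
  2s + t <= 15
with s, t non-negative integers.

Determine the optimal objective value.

49

The continuous relaxation peaks at (7.5, 0) with value 52.50; rounding to a feasible lattice point costs some objective.
(s,t)=(7,0): 2·7+6·0=14≤15, 2·7+1·0=14≤15, objective 49.
(s,t)=(6,0): 2·6+6·0=12≤15, 2·6+1·0=12≤15, objective 42.
No feasible integer point exceeds 49.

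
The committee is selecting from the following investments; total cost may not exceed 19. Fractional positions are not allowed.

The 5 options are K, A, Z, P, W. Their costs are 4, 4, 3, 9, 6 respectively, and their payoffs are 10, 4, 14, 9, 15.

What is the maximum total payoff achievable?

This is an integer program with binary decision variables.
Allowing fractional choices, the relaxed optimum would be about 45.0, but investments are indivisible.
K + Z + W: cost 4 + 3 + 6 = 13 ≤ 19, payoff 10 + 14 + 15 = 39.
K + A + Z + W: cost 4 + 4 + 3 + 6 = 17 ≤ 19, payoff 10 + 4 + 14 + 15 = 43.
Best is K, A, Z, and W with total payoff 43.

43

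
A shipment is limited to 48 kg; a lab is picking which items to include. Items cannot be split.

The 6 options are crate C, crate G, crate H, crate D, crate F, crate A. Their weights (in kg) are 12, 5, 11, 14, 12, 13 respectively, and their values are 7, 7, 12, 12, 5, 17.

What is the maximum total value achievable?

48

Treat it as a binary knapsack problem.
Allowing fractional choices, the relaxed optimum would be about 50.9, but items are indivisible.
crate C + crate G + crate H + crate A: weight 12 + 5 + 11 + 13 = 41 ≤ 48, value 7 + 7 + 12 + 17 = 43.
crate C + crate G + crate D + crate A: weight 12 + 5 + 14 + 13 = 44 ≤ 48, value 7 + 7 + 12 + 17 = 43.
crate G + crate H + crate D + crate A: weight 5 + 11 + 14 + 13 = 43 ≤ 48, value 7 + 12 + 12 + 17 = 48.
Best is crate G, crate H, crate D, and crate A with total value 48.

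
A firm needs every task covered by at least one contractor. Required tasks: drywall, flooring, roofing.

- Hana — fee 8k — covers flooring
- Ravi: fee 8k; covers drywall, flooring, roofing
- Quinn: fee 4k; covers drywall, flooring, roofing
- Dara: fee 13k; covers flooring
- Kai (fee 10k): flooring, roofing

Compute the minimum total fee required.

Quinn alone covers drywall, flooring, roofing — every task.
Total fee: 4.
No cover costs less than 4.

4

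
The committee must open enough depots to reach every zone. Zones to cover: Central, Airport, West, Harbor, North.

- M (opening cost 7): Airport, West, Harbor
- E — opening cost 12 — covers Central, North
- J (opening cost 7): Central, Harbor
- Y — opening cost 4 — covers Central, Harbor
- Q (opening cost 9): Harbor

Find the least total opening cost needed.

This is a weighted set-cover instance.
The greedy cost-per-new-zone heuristic would pick Y, M, and E for 23, but a cheaper cover exists.
Choose M and E: together they cover Central, Airport, West, Harbor, North — every zone.
Total opening cost: 7 + 12 = 19.
No cover costs less than 19.

19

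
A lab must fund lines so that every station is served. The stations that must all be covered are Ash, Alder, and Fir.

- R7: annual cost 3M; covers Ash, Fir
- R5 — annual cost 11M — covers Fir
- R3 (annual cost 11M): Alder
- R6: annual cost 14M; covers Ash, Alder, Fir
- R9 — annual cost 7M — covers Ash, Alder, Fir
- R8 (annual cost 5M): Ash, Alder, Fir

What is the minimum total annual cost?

The greedy cost-per-new-station heuristic would pick R7 and R8 for 8, but a cheaper cover exists.
R8 alone covers Ash, Alder, Fir — every station.
Total annual cost: 5.
No cover costs less than 5.

5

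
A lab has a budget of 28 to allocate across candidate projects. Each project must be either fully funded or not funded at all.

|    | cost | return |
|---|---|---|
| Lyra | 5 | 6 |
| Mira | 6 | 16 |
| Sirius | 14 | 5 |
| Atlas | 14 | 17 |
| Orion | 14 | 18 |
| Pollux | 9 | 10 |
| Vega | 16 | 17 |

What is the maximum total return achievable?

Take Lyra, Mira, and Orion: cost 5 + 6 + 14 = 25 ≤ 28, return 6 + 16 + 18 = 40.
No other feasible combination does better.

40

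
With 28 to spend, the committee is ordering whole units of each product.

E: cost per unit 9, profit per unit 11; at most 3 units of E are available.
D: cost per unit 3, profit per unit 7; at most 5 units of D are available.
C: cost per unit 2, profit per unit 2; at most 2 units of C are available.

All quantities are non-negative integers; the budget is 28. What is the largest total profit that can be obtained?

1×E, 5×D, and 2×C: cost 28 ≤ 28, profit 1·11 + 5·7 + 2·2 = 50.
1×E, 5×D, and 1×C: cost 26 ≤ 28, profit 1·11 + 5·7 + 1·2 = 48.
Best is 50.

50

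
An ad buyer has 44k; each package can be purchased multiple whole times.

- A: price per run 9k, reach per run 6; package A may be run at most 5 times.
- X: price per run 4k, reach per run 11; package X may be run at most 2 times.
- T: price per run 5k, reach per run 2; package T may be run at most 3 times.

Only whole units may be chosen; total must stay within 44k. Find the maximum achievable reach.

X has the best ratio (11/4); taking only X gives at most 2×11 = 22 (stopped by the supply cap of 2).
Mixing does better — 4×A and 2×X: price 44 ≤ 44, reach 4·6 + 2·11 = 46.

46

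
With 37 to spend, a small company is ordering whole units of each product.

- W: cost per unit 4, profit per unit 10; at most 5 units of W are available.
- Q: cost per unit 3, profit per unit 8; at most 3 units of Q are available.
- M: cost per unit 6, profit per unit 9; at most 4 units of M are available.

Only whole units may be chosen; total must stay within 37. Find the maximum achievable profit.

83

This is a bounded integer knapsack.
Q has the best ratio (8/3); taking only Q gives at most 3×8 = 24 (stopped by the supply cap of 3).
Mixing does better — 5×W, 3×Q, and 1×M: cost 35 ≤ 37, profit 5·10 + 3·8 + 1·9 = 83.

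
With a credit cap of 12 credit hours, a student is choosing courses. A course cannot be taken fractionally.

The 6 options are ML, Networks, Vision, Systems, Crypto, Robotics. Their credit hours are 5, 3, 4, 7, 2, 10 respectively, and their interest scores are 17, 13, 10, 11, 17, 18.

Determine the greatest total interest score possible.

47

Allowing fractional choices, the relaxed optimum would be about 52.0, but courses are indivisible.
ML + Vision + Crypto: credit hours 5 + 4 + 2 = 11 ≤ 12, interest score 17 + 10 + 17 = 44.
ML + Networks + Crypto: credit hours 5 + 3 + 2 = 10 ≤ 12, interest score 17 + 13 + 17 = 47.
Best is ML, Networks, and Crypto with total interest score 47.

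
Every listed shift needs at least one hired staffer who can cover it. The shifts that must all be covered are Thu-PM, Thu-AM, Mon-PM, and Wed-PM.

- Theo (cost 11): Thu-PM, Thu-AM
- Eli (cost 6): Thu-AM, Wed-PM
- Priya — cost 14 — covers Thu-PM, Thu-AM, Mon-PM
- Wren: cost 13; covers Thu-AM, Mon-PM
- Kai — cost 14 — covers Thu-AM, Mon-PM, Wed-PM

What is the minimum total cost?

20

Choose Eli and Priya: together they cover Thu-PM, Thu-AM, Mon-PM, Wed-PM — every shift.
Total cost: 6 + 14 = 20.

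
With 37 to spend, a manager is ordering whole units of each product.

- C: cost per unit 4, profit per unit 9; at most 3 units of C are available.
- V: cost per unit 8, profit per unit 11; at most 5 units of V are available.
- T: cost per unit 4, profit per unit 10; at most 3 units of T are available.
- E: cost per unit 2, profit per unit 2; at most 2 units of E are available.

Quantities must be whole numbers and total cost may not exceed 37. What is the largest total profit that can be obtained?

72

3×C, 1×V, 3×T, and 2×E: cost 36 ≤ 37, profit 3·9 + 1·11 + 3·10 + 2·2 = 72.
2×C, 2×V, and 3×T: cost 36 ≤ 37, profit 2·9 + 2·11 + 3·10 = 70.
Best is 72.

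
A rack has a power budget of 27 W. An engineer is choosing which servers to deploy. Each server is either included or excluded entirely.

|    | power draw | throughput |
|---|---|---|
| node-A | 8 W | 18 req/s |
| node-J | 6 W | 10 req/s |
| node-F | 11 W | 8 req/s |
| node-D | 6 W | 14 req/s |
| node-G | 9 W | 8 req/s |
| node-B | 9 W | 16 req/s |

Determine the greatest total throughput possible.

48

This is a 0-1 knapsack instance.
Allowing fractional choices, the relaxed optimum would be about 54.7, but servers are indivisible.
node-A + node-J + node-B: power draw 8 + 6 + 9 = 23 ≤ 27, throughput 18 + 10 + 16 = 44.
node-A + node-D + node-B: power draw 8 + 6 + 9 = 23 ≤ 27, throughput 18 + 14 + 16 = 48.
node-A + node-J + node-D: power draw 8 + 6 + 6 = 20 ≤ 27, throughput 18 + 10 + 14 = 42.
Best is node-A, node-D, and node-B with total throughput 48.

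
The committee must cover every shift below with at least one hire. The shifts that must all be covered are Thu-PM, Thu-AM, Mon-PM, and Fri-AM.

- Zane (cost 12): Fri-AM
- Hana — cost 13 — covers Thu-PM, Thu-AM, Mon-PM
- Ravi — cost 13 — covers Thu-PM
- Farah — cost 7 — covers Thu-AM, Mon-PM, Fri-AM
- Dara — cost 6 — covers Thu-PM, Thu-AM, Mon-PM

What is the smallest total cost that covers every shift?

Choose Farah and Dara: together they cover Thu-PM, Thu-AM, Mon-PM, Fri-AM — every shift.
Total cost: 7 + 6 = 13.
No cover costs less than 13.

13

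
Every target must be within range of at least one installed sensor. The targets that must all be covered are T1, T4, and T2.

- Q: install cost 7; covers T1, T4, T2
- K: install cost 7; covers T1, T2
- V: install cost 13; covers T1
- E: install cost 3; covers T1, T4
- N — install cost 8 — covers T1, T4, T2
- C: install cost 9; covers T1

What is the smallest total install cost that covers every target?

The greedy cost-per-new-target heuristic would pick E and Q for 10, but a cheaper cover exists.
Q alone covers T1, T4, T2 — every target.
Total install cost: 7.
No cover costs less than 7.

7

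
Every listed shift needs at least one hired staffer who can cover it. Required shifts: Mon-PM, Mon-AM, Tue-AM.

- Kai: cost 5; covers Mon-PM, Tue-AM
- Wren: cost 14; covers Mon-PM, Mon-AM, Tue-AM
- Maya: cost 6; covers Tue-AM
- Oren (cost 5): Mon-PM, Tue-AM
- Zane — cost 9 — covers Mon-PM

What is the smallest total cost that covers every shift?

14

The greedy cost-per-new-shift heuristic would pick Kai and Wren for 19, but a cheaper cover exists.
Wren alone covers Mon-PM, Mon-AM, Tue-AM — every shift.
Total cost: 14.
No cover costs less than 14.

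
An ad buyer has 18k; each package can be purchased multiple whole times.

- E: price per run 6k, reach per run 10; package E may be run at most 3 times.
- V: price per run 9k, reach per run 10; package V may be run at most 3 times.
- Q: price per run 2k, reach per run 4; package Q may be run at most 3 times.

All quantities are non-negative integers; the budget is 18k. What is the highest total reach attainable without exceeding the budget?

3×E: price 18 ≤ 18, reach 3·10 = 30.
2×E and 3×Q: price 18 ≤ 18, reach 2·10 + 3·4 = 32.
Best is 32.

32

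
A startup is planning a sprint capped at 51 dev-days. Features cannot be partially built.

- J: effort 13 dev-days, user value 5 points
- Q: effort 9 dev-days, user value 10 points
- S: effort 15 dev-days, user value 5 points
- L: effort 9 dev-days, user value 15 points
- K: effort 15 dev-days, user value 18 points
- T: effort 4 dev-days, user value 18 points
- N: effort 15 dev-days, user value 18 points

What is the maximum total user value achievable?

Treat it as a binary knapsack problem.
J + Q + L + K + T: effort 13 + 9 + 9 + 15 + 4 = 50 ≤ 51, user value 5 + 10 + 15 + 18 + 18 = 66.
L + K + T + N: effort 9 + 15 + 4 + 15 = 43 ≤ 51, user value 15 + 18 + 18 + 18 = 69.
J + Q + L + T + N: effort 13 + 9 + 9 + 4 + 15 = 50 ≤ 51, user value 5 + 10 + 15 + 18 + 18 = 66.
Best is L, K, T, and N with total user value 69.

69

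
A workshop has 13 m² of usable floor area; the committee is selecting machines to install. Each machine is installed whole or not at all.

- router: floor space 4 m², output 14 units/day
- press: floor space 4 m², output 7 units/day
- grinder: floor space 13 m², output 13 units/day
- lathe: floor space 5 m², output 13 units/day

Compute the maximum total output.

34

router + press: floor space 4 + 4 = 8 ≤ 13, output 14 + 7 = 21.
router + press + lathe: floor space 4 + 4 + 5 = 13 ≤ 13, output 14 + 7 + 13 = 34.
router + lathe: floor space 4 + 5 = 9 ≤ 13, output 14 + 13 = 27.
Best is router, press, and lathe with total output 34.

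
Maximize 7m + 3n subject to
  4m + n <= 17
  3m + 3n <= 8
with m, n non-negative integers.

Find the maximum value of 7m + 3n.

(m,n)=(2,0): 4·2+1·0=8≤17, 3·2+3·0=6≤8, objective 14.
(m,n)=(1,1): 4·1+1·1=5≤17, 3·1+3·1=6≤8, objective 10.
No feasible integer point exceeds 14.

14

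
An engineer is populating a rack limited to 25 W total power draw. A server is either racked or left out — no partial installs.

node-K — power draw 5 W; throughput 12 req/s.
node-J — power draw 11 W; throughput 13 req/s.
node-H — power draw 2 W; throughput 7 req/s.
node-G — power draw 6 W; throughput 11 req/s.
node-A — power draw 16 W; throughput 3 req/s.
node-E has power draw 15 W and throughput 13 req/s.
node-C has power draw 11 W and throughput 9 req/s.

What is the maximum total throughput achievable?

Take node-K, node-J, node-H, and node-G: power draw 5 + 11 + 2 + 6 = 24 ≤ 25, throughput 12 + 13 + 7 + 11 = 43.
No other feasible combination does better.

43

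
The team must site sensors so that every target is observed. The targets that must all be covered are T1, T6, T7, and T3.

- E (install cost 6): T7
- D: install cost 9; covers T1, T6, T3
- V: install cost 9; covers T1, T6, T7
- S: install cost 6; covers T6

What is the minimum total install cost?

15

Choose E and D: together they cover T1, T6, T7, T3 — every target.
Total install cost: 6 + 9 = 15.
No cover costs less than 15.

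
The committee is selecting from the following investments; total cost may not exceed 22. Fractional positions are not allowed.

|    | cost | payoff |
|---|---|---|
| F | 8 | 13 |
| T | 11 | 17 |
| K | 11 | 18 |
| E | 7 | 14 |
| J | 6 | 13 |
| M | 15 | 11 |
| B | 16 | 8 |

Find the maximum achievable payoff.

40

Allowing fractional choices, the relaxed optimum would be about 41.7, but investments are indivisible.
K + E: cost 11 + 7 = 18 ≤ 22, payoff 18 + 14 = 32.
F + E + J: cost 8 + 7 + 6 = 21 ≤ 22, payoff 13 + 14 + 13 = 40.
T + K: cost 11 + 11 = 22 ≤ 22, payoff 17 + 18 = 35.
Best is F, E, and J with total payoff 40.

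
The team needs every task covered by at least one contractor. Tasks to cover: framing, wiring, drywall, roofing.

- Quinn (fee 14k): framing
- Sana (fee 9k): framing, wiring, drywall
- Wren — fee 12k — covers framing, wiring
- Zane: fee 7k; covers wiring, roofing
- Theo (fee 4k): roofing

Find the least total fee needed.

This is an integer covering problem.
Choose Sana and Theo: together they cover framing, wiring, drywall, roofing — every task.
Total fee: 9 + 4 = 13.

13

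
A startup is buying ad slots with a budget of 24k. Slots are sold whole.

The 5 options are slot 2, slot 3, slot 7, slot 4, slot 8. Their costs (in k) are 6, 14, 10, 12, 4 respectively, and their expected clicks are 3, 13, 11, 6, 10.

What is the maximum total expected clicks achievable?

slot 2 + slot 3 + slot 8: cost 6 + 14 + 4 = 24 ≤ 24, expected clicks 3 + 13 + 10 = 26.
slot 2 + slot 7 + slot 8: cost 6 + 10 + 4 = 20 ≤ 24, expected clicks 3 + 11 + 10 = 24.
slot 3 + slot 7: cost 14 + 10 = 24 ≤ 24, expected clicks 13 + 11 = 24.
Best is slot 2, slot 3, and slot 8 with total expected clicks 26.

26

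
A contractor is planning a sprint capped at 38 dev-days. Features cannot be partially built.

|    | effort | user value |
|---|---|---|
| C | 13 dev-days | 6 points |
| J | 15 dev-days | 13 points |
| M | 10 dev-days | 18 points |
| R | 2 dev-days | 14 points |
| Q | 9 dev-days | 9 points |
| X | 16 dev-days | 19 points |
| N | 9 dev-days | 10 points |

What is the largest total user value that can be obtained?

61

Take M, R, X, and N: effort 10 + 2 + 16 + 9 = 37 ≤ 38, user value 18 + 14 + 19 + 10 = 61.
No other feasible combination does better.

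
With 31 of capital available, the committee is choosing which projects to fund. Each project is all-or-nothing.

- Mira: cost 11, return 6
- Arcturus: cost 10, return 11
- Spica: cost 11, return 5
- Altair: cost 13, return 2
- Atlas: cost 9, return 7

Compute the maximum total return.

24

Allowing fractional choices, the relaxed optimum would be about 24.5, but projects are indivisible.
Arcturus + Spica + Atlas: cost 10 + 11 + 9 = 30 ≤ 31, return 11 + 5 + 7 = 23.
Mira + Arcturus + Atlas: cost 11 + 10 + 9 = 30 ≤ 31, return 6 + 11 + 7 = 24.
Best is Mira, Arcturus, and Atlas with total return 24.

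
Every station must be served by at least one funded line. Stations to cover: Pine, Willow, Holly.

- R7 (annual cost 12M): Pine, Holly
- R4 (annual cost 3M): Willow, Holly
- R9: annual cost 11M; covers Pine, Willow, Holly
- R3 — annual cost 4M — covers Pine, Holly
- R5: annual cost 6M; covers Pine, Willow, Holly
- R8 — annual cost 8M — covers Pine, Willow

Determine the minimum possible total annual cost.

6

This is an integer covering problem.
The greedy cost-per-new-station heuristic would pick R4 and R3 for 7, but a cheaper cover exists.
R5 alone covers Pine, Willow, Holly — every station.
Total annual cost: 6.
No cover costs less than 6.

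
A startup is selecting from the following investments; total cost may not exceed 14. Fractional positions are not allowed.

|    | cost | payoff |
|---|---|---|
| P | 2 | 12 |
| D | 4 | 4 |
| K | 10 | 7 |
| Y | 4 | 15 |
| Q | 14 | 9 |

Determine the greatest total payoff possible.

Take P, D, and Y: cost 2 + 4 + 4 = 10 ≤ 14, payoff 12 + 4 + 15 = 31.
No other feasible combination does better.

31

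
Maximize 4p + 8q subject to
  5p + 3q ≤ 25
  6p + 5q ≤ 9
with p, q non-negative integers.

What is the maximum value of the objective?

(p,q)=(0,1) is feasible, giving 8.
(p,q)=(1,0) is feasible, giving 4.
(p,q)=(0,0) is feasible, giving 0.
The best lattice point is (0,1), giving 8.

8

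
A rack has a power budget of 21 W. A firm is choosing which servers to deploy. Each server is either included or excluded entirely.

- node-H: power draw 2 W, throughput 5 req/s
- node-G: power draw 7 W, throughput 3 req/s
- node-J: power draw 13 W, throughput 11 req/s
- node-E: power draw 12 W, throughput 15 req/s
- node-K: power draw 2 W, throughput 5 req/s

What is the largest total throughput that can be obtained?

25

node-G + node-E + node-K: power draw 7 + 12 + 2 = 21 ≤ 21, throughput 3 + 15 + 5 = 23.
node-H + node-G + node-E: power draw 2 + 7 + 12 = 21 ≤ 21, throughput 5 + 3 + 15 = 23.
node-H + node-E + node-K: power draw 2 + 12 + 2 = 16 ≤ 21, throughput 5 + 15 + 5 = 25.
Best is node-H, node-E, and node-K with total throughput 25.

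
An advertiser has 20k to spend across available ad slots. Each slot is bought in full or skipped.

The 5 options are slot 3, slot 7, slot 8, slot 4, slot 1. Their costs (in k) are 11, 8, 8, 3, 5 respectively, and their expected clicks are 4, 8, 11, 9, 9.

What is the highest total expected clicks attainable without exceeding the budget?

Allowing fractional choices, the relaxed optimum would be about 33.0, but ad slots are indivisible.
slot 8 + slot 4 + slot 1: cost 8 + 3 + 5 = 16 ≤ 20, expected clicks 11 + 9 + 9 = 29.
slot 7 + slot 8 + slot 4: cost 8 + 8 + 3 = 19 ≤ 20, expected clicks 8 + 11 + 9 = 28.
slot 7 + slot 4 + slot 1: cost 8 + 3 + 5 = 16 ≤ 20, expected clicks 8 + 9 + 9 = 26.
Best is slot 8, slot 4, and slot 1 with total expected clicks 29.

29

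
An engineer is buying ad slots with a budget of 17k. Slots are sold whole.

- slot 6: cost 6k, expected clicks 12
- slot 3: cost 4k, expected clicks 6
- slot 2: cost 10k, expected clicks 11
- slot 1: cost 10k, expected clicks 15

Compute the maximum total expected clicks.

27

Allowing fractional choices, the relaxed optimum would be about 28.5, but ad slots are indivisible.
slot 6 + slot 1: cost 6 + 10 = 16 ≤ 17, expected clicks 12 + 15 = 27.
slot 6 + slot 2: cost 6 + 10 = 16 ≤ 17, expected clicks 12 + 11 = 23.
Best is slot 6 and slot 1 with total expected clicks 27.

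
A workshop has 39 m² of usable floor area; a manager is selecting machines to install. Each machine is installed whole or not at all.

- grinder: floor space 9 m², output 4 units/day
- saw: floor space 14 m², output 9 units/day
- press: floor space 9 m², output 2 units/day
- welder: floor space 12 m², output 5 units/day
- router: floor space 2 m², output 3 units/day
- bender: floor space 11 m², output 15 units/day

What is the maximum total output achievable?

32

Allowing fractional choices, the relaxed optimum would be about 32.2, but machines are indivisible.
grinder + saw + router + bender: floor space 9 + 14 + 2 + 11 = 36 ≤ 39, output 4 + 9 + 3 + 15 = 31.
saw + welder + router + bender: floor space 14 + 12 + 2 + 11 = 39 ≤ 39, output 9 + 5 + 3 + 15 = 32.
saw + press + router + bender: floor space 14 + 9 + 2 + 11 = 36 ≤ 39, output 9 + 2 + 3 + 15 = 29.
Best is saw, welder, router, and bender with total output 32.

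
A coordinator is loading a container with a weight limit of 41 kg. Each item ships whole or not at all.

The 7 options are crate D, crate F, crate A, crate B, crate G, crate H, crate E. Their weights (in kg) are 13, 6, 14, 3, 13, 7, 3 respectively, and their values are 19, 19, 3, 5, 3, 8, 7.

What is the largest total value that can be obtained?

crate D + crate F + crate B + crate G + crate E: weight 13 + 6 + 3 + 13 + 3 = 38 ≤ 41, value 19 + 19 + 5 + 3 + 7 = 53.
crate D + crate F + crate B + crate H + crate E: weight 13 + 6 + 3 + 7 + 3 = 32 ≤ 41, value 19 + 19 + 5 + 8 + 7 = 58.
crate D + crate F + crate H + crate E: weight 13 + 6 + 7 + 3 = 29 ≤ 41, value 19 + 19 + 8 + 7 = 53.
Best is crate D, crate F, crate B, crate H, and crate E with total value 58.

58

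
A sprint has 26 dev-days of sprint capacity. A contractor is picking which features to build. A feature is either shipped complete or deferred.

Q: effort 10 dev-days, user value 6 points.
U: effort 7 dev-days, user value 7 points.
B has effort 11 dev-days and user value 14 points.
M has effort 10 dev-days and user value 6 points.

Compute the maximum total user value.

Take U and B: effort 7 + 11 = 18 ≤ 26, user value 7 + 14 = 21.
No other feasible combination does better.

21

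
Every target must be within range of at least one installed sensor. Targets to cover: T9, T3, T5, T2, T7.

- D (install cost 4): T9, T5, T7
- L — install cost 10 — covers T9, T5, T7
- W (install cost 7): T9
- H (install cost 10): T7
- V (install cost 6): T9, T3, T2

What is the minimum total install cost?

10

This is an integer covering problem.
Choose D and V: together they cover T9, T3, T5, T2, T7 — every target.
Total install cost: 4 + 6 = 10.
No cover costs less than 10.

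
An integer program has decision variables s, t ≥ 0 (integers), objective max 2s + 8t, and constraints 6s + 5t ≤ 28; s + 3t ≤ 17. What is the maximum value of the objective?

40

Relaxing integrality, the LP optimum is 44.80 at (s,t) = (0, 5.6), which is not an integer point.
(s,t)=(0,5): 6·0+5·5=25≤28, 1·0+3·5=15≤17, objective 40.
(s,t)=(1,4): 6·1+5·4=26≤28, 1·1+3·4=13≤17, objective 34.
The best lattice point is (0,5), giving 40.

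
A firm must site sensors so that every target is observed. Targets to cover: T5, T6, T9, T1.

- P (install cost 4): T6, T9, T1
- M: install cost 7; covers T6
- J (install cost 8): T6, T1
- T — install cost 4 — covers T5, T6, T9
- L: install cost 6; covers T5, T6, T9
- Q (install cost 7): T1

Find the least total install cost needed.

8

Choose P and T: together they cover T5, T6, T9, T1 — every target.
Total install cost: 4 + 4 = 8.
No cover costs less than 8.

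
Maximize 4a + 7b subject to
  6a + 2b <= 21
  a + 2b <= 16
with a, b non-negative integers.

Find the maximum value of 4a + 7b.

56

Relaxing integrality, the LP optimum is 56.50 at (a,b) = (1, 7.5), which is not an integer point.
(a,b)=(0,8) is feasible, giving 56.
(a,b)=(1,7) is feasible, giving 53.
Maximum is 56 at (a,b)=(0,8).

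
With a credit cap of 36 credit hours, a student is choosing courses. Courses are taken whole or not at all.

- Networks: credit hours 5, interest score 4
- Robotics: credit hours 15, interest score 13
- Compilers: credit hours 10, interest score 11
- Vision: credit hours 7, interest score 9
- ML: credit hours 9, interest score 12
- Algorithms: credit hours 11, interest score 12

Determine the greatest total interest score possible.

39

Allowing fractional choices, the relaxed optimum would be about 42.9, but courses are indivisible.
Networks + Robotics + Vision + ML: credit hours 5 + 15 + 7 + 9 = 36 ≤ 36, interest score 4 + 13 + 9 + 12 = 38.
Networks + Compilers + ML + Algorithms: credit hours 5 + 10 + 9 + 11 = 35 ≤ 36, interest score 4 + 11 + 12 + 12 = 39.
Best is Networks, Compilers, ML, and Algorithms with total interest score 39.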